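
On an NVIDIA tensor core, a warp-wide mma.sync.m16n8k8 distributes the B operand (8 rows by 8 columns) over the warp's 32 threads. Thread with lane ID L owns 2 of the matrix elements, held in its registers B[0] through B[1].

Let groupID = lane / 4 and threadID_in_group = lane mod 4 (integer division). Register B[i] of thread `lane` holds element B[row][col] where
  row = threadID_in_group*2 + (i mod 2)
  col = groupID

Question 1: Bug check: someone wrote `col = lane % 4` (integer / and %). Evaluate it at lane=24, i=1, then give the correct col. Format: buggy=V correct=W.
`lane % 4`[24,1]->0
lane 24: g=6 (24/4), t=0 (24%4)
i=1: r=0*2+1=1, c=g=6
col: 0 vs 6

buggy=0 correct=6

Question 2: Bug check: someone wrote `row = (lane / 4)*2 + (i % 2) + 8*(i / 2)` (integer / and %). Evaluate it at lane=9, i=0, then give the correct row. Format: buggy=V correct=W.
buggy=4 correct=2

`(lane / 4)*2 + (i % 2) + 8*(i / 2)`[9,0]->4
lane 9->9/4=2, 9 mod 4=1
i=0  r:2·1+0->2  c:2
row: 4 vs 2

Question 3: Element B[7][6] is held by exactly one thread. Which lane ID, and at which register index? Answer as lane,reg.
c=6⇒gr=6  r=7⇒th=3,odd=1
L=6*4+3=27  i=1=1

27,1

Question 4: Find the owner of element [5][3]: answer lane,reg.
c=3->g=3  r=5->t=2,b0=1
L=3*4+2=14  i=1=1

14,1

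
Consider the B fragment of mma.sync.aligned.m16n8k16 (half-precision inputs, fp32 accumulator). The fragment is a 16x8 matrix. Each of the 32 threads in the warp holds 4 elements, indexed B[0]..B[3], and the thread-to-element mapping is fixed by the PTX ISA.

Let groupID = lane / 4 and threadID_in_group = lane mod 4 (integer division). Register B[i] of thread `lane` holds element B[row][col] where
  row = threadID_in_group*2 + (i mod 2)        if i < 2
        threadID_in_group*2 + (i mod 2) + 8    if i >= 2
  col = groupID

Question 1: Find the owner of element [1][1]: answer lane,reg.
c=1⇒gr=1  r=1⇒Rb=0,th=0,odd=1
L=1*4+0=4  i=0*2+1=1

4,1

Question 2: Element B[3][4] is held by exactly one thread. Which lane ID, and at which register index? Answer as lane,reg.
c: 4->gid=4  r: 3->r8=0,tid=1,i&1=1
L=4*4+1=17  i=0*2+1=1

17,1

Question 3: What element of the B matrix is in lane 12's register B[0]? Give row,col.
0,3

lane 12=>12/4=3, 12 mod 4=0
i=0  r:2·0+0+0=>0  c:3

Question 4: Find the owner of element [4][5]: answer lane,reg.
c=5⇒gr=5  r=4⇒Rb=0,th=2,odd=0
L=5*4+2=22  i=0*2+0=0

22,0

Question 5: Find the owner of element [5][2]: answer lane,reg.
10,1

c=2⇒gr=2  r=5⇒Rb=0,th=2,odd=1
L=2*4+2=10  i=0*2+1=1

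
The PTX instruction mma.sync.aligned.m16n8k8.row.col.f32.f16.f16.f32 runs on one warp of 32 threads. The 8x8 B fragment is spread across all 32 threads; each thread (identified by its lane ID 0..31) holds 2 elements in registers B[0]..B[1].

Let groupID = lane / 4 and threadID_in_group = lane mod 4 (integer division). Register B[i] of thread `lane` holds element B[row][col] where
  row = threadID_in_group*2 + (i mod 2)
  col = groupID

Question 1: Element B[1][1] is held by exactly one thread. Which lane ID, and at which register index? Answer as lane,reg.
4,1

c=1->g=1  r=1->t=0,b0=1
L=1*4+0=4  i=1=1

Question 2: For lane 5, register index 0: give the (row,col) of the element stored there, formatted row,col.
L=5⇒gr=5>>2=1, th=5&3=1
[0]⇒row 1·2+0=2  col gr=1

2,1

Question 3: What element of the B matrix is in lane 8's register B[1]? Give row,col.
1,2

lane 8: gr=2 (8/4), th=0 (8%4)
i=1: r=0*2+1=1, c=gr=2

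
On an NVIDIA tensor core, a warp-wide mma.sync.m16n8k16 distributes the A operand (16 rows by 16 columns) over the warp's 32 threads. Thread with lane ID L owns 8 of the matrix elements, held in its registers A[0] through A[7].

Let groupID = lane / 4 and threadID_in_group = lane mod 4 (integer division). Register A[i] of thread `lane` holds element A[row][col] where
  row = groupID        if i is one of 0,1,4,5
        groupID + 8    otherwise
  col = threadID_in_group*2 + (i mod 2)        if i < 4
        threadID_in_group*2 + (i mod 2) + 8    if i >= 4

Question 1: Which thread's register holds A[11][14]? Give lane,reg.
r=11→G=3,rhi=1  c=14→chi=1,T=3,p=0
L=3*4+3=15  i=1*4+1*2+0=6

15,6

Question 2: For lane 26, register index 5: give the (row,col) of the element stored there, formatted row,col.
6,13

26: grp=6,tig=2
[5] (6+0,2*2+1+8) = (6,13)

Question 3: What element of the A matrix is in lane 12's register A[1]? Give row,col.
3,1

L=12→G=12>>2=3, T=12&3=0
[1]→row 3+0=3  col 0·2+1+0=1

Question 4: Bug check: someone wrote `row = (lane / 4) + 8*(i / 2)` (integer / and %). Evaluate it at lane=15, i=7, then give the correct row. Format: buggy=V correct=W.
`(lane / 4) + 8*(i / 2)`[15,7]=>27
lane 15=>15/4=3, 15 mod 4=3
i=7  r:3+8=>11  c:2·3+1+8=>15
row: 27 vs 11

buggy=27 correct=11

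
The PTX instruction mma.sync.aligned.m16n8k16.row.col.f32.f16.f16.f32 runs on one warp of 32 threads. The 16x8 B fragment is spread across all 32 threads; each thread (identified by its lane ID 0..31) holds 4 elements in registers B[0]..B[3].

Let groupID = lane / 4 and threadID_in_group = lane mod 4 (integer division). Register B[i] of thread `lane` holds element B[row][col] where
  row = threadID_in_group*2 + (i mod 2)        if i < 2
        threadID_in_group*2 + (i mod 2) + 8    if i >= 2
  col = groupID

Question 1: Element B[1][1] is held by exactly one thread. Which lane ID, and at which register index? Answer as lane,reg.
c=1->g=1  r=1->rb=0,t=0,b0=1
L=1*4+0=4  i=0*2+1=1

4,1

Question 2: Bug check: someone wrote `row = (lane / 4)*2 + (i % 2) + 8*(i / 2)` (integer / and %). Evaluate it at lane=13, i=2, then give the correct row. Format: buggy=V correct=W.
`(lane / 4)*2 + (i % 2) + 8*(i / 2)`[13,2]->14
lane 13->13/4=3, 13 mod 4=1
i=2  r:2·1+0+8->10  c:3
row: 14 vs 10

buggy=14 correct=10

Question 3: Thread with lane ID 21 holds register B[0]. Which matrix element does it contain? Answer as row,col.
2,5

lane 21=>21/4=5, 21 mod 4=1
i=0  r:2·1+0+0=>2  c:5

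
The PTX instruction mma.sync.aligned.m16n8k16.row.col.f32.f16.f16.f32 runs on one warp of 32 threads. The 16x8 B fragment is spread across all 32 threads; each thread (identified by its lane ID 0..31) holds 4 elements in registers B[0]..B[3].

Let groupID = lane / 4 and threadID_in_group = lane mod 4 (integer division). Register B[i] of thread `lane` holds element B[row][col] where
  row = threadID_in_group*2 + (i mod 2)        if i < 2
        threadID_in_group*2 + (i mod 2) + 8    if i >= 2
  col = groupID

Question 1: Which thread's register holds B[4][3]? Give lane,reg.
14,0

c: 3->gid=3  r: 4->r8=0,tid=2,i&1=0
L=3*4+2=14  i=0*2+0=0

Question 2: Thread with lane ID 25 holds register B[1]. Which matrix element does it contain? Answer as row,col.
3,6

lane 25: G=6 (25/4), T=1 (25%4)
i=1: r=1*2+1+0=3, c=G=6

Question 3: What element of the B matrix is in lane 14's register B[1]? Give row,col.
14: gr=3,th=2
[1] (2*2+1+0,3) = (5,3)

5,3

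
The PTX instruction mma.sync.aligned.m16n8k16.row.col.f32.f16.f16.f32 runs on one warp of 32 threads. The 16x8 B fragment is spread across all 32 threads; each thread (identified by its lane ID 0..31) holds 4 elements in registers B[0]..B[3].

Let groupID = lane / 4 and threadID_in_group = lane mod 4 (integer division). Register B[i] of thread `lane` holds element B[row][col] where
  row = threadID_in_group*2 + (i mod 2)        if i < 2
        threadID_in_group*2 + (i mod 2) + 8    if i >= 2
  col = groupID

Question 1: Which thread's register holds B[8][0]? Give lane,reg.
c: 0->gid=0  r: 8->r8=1,tid=0,i&1=0
L=0*4+0=0  i=1*2+0=2

0,2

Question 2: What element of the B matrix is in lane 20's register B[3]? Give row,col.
L=20=>grp=20>>2=5, tig=20&3=0
[3]=>row 0·2+1+8=9  col grp=5

9,5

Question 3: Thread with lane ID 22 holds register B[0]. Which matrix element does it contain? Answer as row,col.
4,5

lane 22: grp=5 (22/4), tig=2 (22%4)
i=0: r=2*2+0+0=4, c=grp=5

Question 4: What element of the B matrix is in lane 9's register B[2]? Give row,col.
10,2

lane 9=>9/4=2, 9 mod 4=1
i=2  r:2·1+0+8=>10  c:2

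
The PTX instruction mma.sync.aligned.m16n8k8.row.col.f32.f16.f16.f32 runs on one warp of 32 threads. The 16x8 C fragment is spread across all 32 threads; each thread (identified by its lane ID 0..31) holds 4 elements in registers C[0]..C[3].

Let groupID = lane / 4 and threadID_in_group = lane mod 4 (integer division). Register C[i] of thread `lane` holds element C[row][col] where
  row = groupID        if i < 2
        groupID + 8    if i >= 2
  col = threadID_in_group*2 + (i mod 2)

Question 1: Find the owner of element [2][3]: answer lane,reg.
9,1

r=2⇒gr=2,Rb=0  c=3⇒th=1,odd=1
L=2*4+1=9  i=0*2+1=1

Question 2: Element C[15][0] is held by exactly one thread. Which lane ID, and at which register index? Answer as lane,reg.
28,2

r=15→G=7,rhi=1  c=0→T=0,p=0
L=7*4+0=28  i=1*2+0=2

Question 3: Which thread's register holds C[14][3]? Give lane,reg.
r: 14->gid=6,r8=1  c: 3->tid=1,i&1=1
L=6*4+1=25  i=1*2+1=3

25,3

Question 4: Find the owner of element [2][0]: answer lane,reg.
8,0

r: 2->gid=2,r8=0  c: 0->tid=0,i&1=0
L=2*4+0=8  i=0*2+0=0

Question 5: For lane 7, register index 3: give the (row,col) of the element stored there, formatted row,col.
7: gr=1,th=3
[3] (1+8,3*2+1) = (9,7)

9,7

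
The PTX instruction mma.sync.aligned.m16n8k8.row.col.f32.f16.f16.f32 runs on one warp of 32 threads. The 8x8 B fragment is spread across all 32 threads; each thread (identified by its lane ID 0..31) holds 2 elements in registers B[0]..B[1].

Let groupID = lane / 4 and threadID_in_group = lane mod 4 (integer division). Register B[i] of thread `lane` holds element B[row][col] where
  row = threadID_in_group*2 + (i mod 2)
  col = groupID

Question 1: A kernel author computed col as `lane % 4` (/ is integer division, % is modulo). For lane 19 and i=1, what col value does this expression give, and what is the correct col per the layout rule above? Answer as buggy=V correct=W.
`lane % 4`[19,1]->3
lane 19->19/4=4, 19 mod 4=3
i=1  r:2·3+1->7  c:4
col: 3 vs 4

buggy=3 correct=4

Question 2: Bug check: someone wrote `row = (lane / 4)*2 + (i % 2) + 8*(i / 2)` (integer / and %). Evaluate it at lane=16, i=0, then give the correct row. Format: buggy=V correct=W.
buggy=8 correct=0

`(lane / 4)*2 + (i % 2) + 8*(i / 2)`[16,0]=>8
lane 16: grp=4 (16/4), tig=0 (16%4)
i=0: r=0*2+0=0, c=grp=4
row: 8 vs 0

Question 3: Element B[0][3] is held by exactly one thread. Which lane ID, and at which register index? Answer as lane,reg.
c=3⇒gr=3  r=0⇒th=0,odd=0
L=3*4+0=12  i=0=0

12,0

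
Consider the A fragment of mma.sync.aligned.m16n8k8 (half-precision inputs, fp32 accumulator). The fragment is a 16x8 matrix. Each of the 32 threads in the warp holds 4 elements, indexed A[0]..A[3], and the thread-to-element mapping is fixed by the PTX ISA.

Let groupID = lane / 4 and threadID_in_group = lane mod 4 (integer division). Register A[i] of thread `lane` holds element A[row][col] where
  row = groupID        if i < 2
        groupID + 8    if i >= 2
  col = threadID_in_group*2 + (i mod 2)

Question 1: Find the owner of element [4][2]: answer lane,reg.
r:4=>grp=4,rB=0  c:2=>tig=1,lo=0
L=4*4+1=17  i=0*2+0=0

17,0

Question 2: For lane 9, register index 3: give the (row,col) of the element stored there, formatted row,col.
10,3

9: g=2,t=1
[3] (2+8,1*2+1) = (10,3)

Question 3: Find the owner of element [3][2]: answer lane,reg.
r=3→G=3,rhi=0  c=2→T=1,p=0
L=3*4+1=13  i=0*2+0=0

13,0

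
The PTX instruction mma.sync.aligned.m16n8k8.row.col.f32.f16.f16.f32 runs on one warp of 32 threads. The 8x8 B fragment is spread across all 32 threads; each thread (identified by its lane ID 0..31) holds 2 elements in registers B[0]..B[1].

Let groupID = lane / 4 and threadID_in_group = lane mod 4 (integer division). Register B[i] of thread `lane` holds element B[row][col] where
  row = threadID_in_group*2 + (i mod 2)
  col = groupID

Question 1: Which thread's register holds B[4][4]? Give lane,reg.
c=4⇒gr=4  r=4⇒th=2,odd=0
L=4*4+2=18  i=0=0

18,0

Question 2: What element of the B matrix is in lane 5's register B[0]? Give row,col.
2,1

lane 5->5/4=1, 5 mod 4=1
i=0  r:2·1+0->2  c:1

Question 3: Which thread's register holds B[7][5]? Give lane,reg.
23,1

c:5=>grp=5  r:7=>tig=3,lo=1
L=5*4+3=23  i=1=1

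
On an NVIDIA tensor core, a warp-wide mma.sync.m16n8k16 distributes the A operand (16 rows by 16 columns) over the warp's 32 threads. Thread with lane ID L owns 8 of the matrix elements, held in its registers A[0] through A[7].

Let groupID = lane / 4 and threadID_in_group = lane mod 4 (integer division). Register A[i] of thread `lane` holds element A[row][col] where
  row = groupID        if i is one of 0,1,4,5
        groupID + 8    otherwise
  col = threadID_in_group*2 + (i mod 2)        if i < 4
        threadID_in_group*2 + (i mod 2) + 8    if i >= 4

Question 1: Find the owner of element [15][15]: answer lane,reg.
r:15=>grp=7,rB=1  c:15=>cB=1,tig=3,lo=1
L=7*4+3=31  i=1*4+1*2+1=7

31,7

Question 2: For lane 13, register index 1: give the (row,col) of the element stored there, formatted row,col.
lane 13: grp=3 (13/4), tig=1 (13%4)
i=1: r=3+0=3, c=1*2+1+0=3

3,3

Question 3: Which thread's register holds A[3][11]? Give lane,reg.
13,5

r:3=>grp=3,rB=0  c:11=>cB=1,tig=1,lo=1
L=3*4+1=13  i=1*4+0*2+1=5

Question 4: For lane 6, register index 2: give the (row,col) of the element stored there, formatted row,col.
lane 6->6/4=1, 6 mod 4=2
i=2  r:1+8->9  c:2·2+0+0->4

9,4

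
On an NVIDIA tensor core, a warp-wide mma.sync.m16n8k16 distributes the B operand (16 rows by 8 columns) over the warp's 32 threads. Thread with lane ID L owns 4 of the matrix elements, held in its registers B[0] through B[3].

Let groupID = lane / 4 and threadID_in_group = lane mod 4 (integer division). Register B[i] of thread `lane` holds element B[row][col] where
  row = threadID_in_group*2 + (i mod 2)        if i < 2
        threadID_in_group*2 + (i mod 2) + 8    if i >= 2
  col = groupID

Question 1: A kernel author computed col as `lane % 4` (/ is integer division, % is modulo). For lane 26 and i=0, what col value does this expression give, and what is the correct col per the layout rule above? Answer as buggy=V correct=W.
`lane % 4`[26,0]→2
L=26→G=26>>2=6, T=26&3=2
[0]→row 2·2+0+0=4  col G=6
col: 2 vs 6

buggy=2 correct=6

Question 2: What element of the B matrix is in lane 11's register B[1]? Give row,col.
7,2

L=11=>grp=11>>2=2, tig=11&3=3
[1]=>row 3·2+1+0=7  col grp=2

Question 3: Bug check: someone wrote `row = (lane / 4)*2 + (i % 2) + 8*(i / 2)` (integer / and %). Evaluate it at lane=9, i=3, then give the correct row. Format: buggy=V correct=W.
`(lane / 4)*2 + (i % 2) + 8*(i / 2)`[9,3]->13
lane 9: g=2 (9/4), t=1 (9%4)
i=3: r=1*2+1+8=11, c=g=2
row: 13 vs 11

buggy=13 correct=11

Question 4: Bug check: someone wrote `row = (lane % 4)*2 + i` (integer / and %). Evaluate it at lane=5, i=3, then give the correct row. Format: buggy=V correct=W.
buggy=5 correct=11

`(lane % 4)*2 + i`[5,3]→5
lane 5→5/4=1, 5 mod 4=1
i=3  r:2·1+1+8→11  c:1
row: 5 vs 11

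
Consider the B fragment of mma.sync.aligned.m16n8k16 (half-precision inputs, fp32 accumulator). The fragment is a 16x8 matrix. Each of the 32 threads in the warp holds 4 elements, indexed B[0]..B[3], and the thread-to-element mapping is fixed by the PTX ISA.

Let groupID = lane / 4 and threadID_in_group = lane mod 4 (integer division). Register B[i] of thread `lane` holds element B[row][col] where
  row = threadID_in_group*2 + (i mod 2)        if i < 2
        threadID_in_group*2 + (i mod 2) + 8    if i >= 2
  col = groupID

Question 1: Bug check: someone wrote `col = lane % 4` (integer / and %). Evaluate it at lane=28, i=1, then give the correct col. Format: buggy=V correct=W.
buggy=0 correct=7

`lane % 4`[28,1]->0
lane 28->28/4=7, 28 mod 4=0
i=1  r:2·0+1+0->1  c:7
col: 0 vs 7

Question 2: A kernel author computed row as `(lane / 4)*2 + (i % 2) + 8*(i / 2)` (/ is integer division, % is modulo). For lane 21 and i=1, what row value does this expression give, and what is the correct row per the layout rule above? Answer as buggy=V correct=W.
`(lane / 4)*2 + (i % 2) + 8*(i / 2)`[21,1]->11
lane 21: gid=5 (21/4), tid=1 (21%4)
i=1: r=1*2+1+0=3, c=gid=5
row: 11 vs 3

buggy=11 correct=3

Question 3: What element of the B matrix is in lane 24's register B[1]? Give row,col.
1,6

lane 24=>24/4=6, 24 mod 4=0
i=1  r:2·0+1+0=>1  c:6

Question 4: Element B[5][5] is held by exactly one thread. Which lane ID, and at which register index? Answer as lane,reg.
c: 5->gid=5  r: 5->r8=0,tid=2,i&1=1
L=5*4+2=22  i=0*2+1=1

22,1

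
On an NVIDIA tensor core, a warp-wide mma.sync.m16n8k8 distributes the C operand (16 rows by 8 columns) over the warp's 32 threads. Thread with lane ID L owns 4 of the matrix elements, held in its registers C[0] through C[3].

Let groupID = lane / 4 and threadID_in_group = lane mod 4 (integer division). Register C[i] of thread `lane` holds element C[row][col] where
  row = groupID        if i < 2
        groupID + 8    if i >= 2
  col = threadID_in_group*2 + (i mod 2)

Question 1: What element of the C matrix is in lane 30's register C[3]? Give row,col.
15,5

lane 30->30/4=7, 30 mod 4=2
i=3  r:7+8->15  c:2·2+1->5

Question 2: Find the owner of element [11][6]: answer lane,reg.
15,2

r=11⇒gr=3,Rb=1  c=6⇒th=3,odd=0
L=3*4+3=15  i=1*2+0=2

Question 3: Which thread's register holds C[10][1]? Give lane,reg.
r=10⇒gr=2,Rb=1  c=1⇒th=0,odd=1
L=2*4+0=8  i=1*2+1=3

8,3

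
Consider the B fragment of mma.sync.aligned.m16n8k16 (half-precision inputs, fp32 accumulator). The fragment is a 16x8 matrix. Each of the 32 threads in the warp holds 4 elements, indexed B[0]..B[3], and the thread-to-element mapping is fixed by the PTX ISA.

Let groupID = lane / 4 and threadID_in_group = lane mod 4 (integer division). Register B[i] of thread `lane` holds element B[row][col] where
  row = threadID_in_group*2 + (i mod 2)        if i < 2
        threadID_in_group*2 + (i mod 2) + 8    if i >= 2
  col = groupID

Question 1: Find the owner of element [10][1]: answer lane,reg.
5,2

c=1→G=1  r=10→rhi=1,T=1,p=0
L=1*4+1=5  i=1*2+0=2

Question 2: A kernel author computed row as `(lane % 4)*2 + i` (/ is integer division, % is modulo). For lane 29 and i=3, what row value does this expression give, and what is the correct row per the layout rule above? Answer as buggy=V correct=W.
buggy=5 correct=11

`(lane % 4)*2 + i`[29,3]⇒5
lane 29: gr=7 (29/4), th=1 (29%4)
i=3: r=1*2+1+8=11, c=gr=7
row: 5 vs 11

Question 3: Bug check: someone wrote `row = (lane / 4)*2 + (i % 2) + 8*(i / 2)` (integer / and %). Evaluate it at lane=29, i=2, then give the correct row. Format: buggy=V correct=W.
`(lane / 4)*2 + (i % 2) + 8*(i / 2)`[29,2]→22
29: G=7,T=1
[2] (1*2+0+8,7) = (10,7)
row: 22 vs 10

buggy=22 correct=10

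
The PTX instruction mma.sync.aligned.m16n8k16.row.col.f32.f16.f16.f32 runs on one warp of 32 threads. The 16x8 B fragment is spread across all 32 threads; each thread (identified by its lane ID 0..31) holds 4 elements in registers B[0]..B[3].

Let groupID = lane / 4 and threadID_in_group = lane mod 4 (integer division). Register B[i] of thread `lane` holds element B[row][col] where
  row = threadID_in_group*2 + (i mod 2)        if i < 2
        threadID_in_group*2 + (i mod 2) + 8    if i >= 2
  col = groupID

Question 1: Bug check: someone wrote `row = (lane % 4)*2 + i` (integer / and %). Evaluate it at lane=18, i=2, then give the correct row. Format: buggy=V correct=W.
`(lane % 4)*2 + i`[18,2]=>6
18: grp=4,tig=2
[2] (2*2+0+8,4) = (12,4)
row: 6 vs 12

buggy=6 correct=12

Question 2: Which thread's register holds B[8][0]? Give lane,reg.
c=0⇒gr=0  r=8⇒Rb=1,th=0,odd=0
L=0*4+0=0  i=1*2+0=2

0,2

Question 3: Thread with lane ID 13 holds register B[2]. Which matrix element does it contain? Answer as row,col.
10,3

lane 13: G=3 (13/4), T=1 (13%4)
i=2: r=1*2+0+8=10, c=G=3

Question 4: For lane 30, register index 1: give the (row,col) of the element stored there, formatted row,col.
L=30->gid=30>>2=7, tid=30&3=2
[1]->row 2·2+1+0=5  col gid=7

5,7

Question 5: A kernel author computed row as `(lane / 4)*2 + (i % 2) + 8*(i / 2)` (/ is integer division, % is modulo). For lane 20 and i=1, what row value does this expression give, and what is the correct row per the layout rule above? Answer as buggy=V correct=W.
`(lane / 4)*2 + (i % 2) + 8*(i / 2)`[20,1]⇒11
lane 20⇒20/4=5, 20 mod 4=0
i=1  r:2·0+1+0⇒1  c:5
row: 11 vs 1

buggy=11 correct=1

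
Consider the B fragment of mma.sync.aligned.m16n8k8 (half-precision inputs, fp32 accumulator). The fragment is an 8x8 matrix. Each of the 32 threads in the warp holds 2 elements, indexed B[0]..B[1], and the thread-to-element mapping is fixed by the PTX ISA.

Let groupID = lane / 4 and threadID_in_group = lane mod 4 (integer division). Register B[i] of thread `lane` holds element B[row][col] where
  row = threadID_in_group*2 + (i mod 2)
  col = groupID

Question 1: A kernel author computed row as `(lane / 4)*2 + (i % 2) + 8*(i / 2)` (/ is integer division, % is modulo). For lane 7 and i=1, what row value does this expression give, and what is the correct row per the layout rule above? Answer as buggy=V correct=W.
buggy=3 correct=7

`(lane / 4)*2 + (i % 2) + 8*(i / 2)`[7,1]=>3
L=7=>grp=7>>2=1, tig=7&3=3
[1]=>row 3·2+1=7  col grp=1
row: 3 vs 7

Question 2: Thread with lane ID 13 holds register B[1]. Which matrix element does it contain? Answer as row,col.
lane 13⇒13/4=3, 13 mod 4=1
i=1  r:2·1+1⇒3  c:3

3,3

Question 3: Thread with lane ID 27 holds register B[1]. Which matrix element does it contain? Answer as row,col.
7,6

lane 27→27/4=6, 27 mod 4=3
i=1  r:2·3+1→7  c:6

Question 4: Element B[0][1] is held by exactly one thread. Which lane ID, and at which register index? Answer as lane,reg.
c=1->g=1  r=0->t=0,b0=0
L=1*4+0=4  i=0=0

4,0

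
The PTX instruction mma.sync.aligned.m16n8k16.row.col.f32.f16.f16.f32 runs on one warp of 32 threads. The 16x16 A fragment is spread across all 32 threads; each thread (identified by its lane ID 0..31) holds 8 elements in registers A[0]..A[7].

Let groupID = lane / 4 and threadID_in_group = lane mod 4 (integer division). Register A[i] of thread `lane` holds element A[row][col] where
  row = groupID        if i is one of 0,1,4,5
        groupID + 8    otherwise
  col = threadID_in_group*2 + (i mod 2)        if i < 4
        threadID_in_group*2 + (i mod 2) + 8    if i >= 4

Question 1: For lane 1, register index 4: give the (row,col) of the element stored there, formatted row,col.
0,10

1: grp=0,tig=1
[4] (0+0,1*2+0+8) = (0,10)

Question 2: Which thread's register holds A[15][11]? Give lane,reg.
29,7

r=15->g=7,rb=1  c=11->cb=1,t=1,b0=1
L=7*4+1=29  i=1*4+1*2+1=7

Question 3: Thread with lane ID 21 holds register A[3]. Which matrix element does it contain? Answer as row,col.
21: grp=5,tig=1
[3] (5+8,1*2+1+0) = (13,3)

13,3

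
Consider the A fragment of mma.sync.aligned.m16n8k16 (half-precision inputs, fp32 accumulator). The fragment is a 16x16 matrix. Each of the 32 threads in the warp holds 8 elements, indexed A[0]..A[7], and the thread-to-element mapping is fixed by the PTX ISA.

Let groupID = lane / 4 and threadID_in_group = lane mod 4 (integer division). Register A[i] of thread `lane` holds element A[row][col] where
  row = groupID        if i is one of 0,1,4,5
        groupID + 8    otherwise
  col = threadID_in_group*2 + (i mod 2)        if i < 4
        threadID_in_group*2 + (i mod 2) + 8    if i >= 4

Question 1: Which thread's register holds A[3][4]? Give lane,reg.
r=3->g=3,rb=0  c=4->cb=0,t=2,b0=0
L=3*4+2=14  i=0*4+0*2+0=0

14,0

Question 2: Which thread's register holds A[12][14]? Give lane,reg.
19,6

r=12->g=4,rb=1  c=14->cb=1,t=3,b0=0
L=4*4+3=19  i=1*4+1*2+0=6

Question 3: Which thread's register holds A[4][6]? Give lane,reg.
19,0

r=4⇒gr=4,Rb=0  c=6⇒Cb=0,th=3,odd=0
L=4*4+3=19  i=0*4+0*2+0=0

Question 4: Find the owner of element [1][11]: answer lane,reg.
r=1→G=1,rhi=0  c=11→chi=1,T=1,p=1
L=1*4+1=5  i=1*4+0*2+1=5

5,5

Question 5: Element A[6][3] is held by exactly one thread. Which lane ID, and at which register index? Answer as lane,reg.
r: 6->gid=6,r8=0  c: 3->c8=0,tid=1,i&1=1
L=6*4+1=25  i=0*4+0*2+1=1

25,1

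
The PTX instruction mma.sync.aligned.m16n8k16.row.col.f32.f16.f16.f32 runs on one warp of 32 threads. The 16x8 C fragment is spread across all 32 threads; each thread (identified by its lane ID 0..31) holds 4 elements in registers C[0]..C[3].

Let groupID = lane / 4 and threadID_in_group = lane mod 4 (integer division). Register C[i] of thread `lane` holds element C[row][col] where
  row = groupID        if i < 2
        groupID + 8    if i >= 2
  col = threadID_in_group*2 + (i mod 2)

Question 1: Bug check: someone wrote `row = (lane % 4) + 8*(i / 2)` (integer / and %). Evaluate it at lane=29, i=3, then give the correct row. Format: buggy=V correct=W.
buggy=9 correct=15

`(lane % 4) + 8*(i / 2)`[29,3]=>9
lane 29: grp=7 (29/4), tig=1 (29%4)
i=3: r=7+8=15, c=1*2+1=3
row: 9 vs 15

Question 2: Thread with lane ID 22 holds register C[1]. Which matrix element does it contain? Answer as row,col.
5,5

lane 22: gr=5 (22/4), th=2 (22%4)
i=1: r=5+0=5, c=2*2+1=5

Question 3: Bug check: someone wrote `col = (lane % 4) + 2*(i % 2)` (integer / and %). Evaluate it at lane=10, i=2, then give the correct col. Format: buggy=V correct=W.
`(lane % 4) + 2*(i % 2)`[10,2]->2
lane 10: g=2 (10/4), t=2 (10%4)
i=2: r=2+8=10, c=2*2+0=4
col: 2 vs 4

buggy=2 correct=4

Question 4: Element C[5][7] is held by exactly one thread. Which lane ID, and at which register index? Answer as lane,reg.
23,1

r=5→G=5,rhi=0  c=7→T=3,p=1
L=5*4+3=23  i=0*2+1=1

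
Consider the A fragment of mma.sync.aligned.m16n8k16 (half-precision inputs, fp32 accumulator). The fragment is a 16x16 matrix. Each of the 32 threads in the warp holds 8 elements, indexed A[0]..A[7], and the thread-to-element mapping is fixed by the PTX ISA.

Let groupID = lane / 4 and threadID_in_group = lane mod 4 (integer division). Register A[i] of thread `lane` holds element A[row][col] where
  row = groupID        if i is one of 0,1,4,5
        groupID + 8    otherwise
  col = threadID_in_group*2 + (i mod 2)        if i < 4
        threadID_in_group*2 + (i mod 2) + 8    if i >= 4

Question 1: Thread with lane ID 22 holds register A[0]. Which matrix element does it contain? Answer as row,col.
lane 22: g=5 (22/4), t=2 (22%4)
i=0: r=5+0=5, c=2*2+0+0=4

5,4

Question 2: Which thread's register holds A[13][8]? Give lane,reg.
20,6

r: 13->gid=5,r8=1  c: 8->c8=1,tid=0,i&1=0
L=5*4+0=20  i=1*4+1*2+0=6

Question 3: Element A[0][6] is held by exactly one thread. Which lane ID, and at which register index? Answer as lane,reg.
r:0=>grp=0,rB=0  c:6=>cB=0,tig=3,lo=0
L=0*4+3=3  i=0*4+0*2+0=0

3,0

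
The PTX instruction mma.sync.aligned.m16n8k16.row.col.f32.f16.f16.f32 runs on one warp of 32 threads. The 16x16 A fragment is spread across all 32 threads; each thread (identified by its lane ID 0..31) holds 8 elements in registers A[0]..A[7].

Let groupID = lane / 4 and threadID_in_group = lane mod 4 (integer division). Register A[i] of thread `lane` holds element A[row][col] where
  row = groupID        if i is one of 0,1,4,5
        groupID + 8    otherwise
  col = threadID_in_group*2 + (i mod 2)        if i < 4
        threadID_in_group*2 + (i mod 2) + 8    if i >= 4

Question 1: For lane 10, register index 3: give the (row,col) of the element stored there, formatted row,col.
10,5

lane 10: grp=2 (10/4), tig=2 (10%4)
i=3: r=2+8=10, c=2*2+1+0=5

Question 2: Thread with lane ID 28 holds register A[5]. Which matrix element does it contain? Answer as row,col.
lane 28->28/4=7, 28 mod 4=0
i=5  r:7+0->7  c:2·0+1+8->9

7,9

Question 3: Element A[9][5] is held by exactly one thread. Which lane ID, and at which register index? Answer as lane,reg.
r=9->g=1,rb=1  c=5->cb=0,t=2,b0=1
L=1*4+2=6  i=0*4+1*2+1=3

6,3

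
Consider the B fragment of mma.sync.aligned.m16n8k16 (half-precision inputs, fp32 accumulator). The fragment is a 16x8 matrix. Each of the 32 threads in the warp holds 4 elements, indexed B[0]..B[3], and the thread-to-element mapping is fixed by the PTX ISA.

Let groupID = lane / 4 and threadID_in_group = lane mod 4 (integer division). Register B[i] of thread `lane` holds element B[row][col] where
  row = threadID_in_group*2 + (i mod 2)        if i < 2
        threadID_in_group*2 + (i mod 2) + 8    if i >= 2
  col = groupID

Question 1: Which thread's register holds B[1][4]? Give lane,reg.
16,1

c:4=>grp=4  r:1=>rB=0,tig=0,lo=1
L=4*4+0=16  i=0*2+1=1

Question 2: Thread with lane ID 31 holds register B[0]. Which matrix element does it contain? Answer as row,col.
L=31⇒gr=31>>2=7, th=31&3=3
[0]⇒row 3·2+0+0=6  col gr=7

6,7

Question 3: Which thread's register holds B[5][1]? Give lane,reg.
c=1→G=1  r=5→rhi=0,T=2,p=1
L=1*4+2=6  i=0*2+1=1

6,1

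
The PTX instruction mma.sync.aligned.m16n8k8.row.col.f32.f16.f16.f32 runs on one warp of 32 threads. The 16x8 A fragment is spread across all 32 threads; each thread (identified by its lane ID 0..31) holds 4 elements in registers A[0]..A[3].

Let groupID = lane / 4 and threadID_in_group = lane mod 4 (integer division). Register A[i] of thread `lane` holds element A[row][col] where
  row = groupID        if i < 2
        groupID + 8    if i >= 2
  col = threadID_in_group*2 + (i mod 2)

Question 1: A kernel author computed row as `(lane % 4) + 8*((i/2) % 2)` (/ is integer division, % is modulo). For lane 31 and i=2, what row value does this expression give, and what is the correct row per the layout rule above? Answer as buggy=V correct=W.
`(lane % 4) + 8*((i/2) % 2)`[31,2]⇒11
lane 31⇒31/4=7, 31 mod 4=3
i=2  r:7+8⇒15  c:2·3+0⇒6
row: 11 vs 15

buggy=11 correct=15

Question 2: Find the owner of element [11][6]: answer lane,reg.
15,2

r=11→G=3,rhi=1  c=6→T=3,p=0
L=3*4+3=15  i=1*2+0=2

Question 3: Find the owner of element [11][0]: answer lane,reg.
r: 11->gid=3,r8=1  c: 0->tid=0,i&1=0
L=3*4+0=12  i=1*2+0=2

12,2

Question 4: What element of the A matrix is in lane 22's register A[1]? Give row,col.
lane 22->22/4=5, 22 mod 4=2
i=1  r:5+0->5  c:2·2+1->5

5,5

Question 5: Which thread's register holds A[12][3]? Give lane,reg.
r=12⇒gr=4,Rb=1  c=3⇒th=1,odd=1
L=4*4+1=17  i=1*2+1=3

17,3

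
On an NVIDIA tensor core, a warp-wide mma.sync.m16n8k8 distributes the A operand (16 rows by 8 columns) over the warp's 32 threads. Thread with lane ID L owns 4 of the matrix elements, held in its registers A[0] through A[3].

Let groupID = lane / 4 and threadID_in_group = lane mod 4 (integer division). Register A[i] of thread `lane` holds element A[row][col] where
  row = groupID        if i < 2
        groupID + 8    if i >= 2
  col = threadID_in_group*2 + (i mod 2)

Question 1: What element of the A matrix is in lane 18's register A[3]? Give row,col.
lane 18: g=4 (18/4), t=2 (18%4)
i=3: r=4+8=12, c=2*2+1=5

12,5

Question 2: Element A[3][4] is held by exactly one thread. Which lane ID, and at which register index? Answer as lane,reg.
14,0

r: 3->gid=3,r8=0  c: 4->tid=2,i&1=0
L=3*4+2=14  i=0*2+0=0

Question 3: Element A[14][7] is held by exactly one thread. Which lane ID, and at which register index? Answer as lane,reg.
r:14=>grp=6,rB=1  c:7=>tig=3,lo=1
L=6*4+3=27  i=1*2+1=3

27,3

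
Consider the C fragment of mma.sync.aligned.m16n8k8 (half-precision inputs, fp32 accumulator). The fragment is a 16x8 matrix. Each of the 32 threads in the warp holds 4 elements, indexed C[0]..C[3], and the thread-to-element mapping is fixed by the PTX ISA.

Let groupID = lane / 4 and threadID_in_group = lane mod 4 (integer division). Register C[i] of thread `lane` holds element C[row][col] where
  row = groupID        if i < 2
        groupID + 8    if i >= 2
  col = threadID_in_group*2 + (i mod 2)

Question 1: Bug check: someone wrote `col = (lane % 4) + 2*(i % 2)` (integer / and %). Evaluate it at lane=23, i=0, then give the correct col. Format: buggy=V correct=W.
buggy=3 correct=6

`(lane % 4) + 2*(i % 2)`[23,0]->3
lane 23: gid=5 (23/4), tid=3 (23%4)
i=0: r=5+0=5, c=3*2+0=6
col: 3 vs 6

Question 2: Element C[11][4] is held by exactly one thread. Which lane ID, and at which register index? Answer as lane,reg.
r: 11->gid=3,r8=1  c: 4->tid=2,i&1=0
L=3*4+2=14  i=1*2+0=2

14,2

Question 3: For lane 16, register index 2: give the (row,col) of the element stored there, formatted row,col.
12,0

lane 16->16/4=4, 16 mod 4=0
i=2  r:4+8->12  c:2·0+0->0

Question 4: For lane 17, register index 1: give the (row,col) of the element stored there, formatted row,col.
4,3

L=17->gid=17>>2=4, tid=17&3=1
[1]->row 4+0=4  col 1·2+1=3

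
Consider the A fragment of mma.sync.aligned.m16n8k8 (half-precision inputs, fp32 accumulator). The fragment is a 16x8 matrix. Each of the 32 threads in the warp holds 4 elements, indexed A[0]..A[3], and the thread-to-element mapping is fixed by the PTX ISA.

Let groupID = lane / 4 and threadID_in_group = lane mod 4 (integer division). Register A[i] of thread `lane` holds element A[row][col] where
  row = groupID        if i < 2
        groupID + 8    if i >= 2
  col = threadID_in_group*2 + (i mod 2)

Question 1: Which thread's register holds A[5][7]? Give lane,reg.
23,1

r:5=>grp=5,rB=0  c:7=>tig=3,lo=1
L=5*4+3=23  i=0*2+1=1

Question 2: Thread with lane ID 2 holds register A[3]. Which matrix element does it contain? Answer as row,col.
8,5

lane 2->2/4=0, 2 mod 4=2
i=3  r:0+8->8  c:2·2+1->5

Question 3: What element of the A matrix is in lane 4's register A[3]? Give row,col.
4: grp=1,tig=0
[3] (1+8,0*2+1) = (9,1)

9,1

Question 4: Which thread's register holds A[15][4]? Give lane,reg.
r:15=>grp=7,rB=1  c:4=>tig=2,lo=0
L=7*4+2=30  i=1*2+0=2

30,2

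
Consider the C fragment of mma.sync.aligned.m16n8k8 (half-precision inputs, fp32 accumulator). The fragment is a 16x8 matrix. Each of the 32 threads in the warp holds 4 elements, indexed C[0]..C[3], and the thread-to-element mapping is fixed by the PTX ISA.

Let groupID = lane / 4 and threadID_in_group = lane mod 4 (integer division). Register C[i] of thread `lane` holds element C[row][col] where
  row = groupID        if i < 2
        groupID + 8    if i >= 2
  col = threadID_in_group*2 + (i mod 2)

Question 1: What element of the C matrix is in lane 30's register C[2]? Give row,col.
15,4

lane 30: g=7 (30/4), t=2 (30%4)
i=2: r=7+8=15, c=2*2+0=4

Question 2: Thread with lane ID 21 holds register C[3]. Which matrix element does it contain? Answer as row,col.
L=21->g=21>>2=5, t=21&3=1
[3]->row 5+8=13  col 1·2+1=3

13,3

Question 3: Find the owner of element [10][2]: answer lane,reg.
9,2

r:10=>grp=2,rB=1  c:2=>tig=1,lo=0
L=2*4+1=9  i=1*2+0=2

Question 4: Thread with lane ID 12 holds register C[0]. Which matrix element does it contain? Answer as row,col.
12: g=3,t=0
[0] (3+0,0*2+0) = (3,0)

3,0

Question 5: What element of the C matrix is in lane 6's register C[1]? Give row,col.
lane 6=>6/4=1, 6 mod 4=2
i=1  r:1+0=>1  c:2·2+1=>5

1,5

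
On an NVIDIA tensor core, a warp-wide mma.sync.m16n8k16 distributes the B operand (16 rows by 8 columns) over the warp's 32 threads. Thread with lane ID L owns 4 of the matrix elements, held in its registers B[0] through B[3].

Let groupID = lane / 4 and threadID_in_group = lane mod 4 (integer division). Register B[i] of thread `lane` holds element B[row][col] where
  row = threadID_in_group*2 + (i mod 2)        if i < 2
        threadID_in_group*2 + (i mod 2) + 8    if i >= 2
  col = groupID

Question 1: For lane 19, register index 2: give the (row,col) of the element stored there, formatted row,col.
lane 19: grp=4 (19/4), tig=3 (19%4)
i=2: r=3*2+0+8=14, c=grp=4

14,4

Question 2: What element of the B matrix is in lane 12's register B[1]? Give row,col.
lane 12→12/4=3, 12 mod 4=0
i=1  r:2·0+1+0→1  c:3

1,3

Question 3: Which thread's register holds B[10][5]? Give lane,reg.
c: 5->gid=5  r: 10->r8=1,tid=1,i&1=0
L=5*4+1=21  i=1*2+0=2

21,2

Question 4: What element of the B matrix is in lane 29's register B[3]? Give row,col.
lane 29⇒29/4=7, 29 mod 4=1
i=3  r:2·1+1+8⇒11  c:7

11,7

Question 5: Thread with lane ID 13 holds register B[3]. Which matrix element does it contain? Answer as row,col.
lane 13⇒13/4=3, 13 mod 4=1
i=3  r:2·1+1+8⇒11  c:3

11,3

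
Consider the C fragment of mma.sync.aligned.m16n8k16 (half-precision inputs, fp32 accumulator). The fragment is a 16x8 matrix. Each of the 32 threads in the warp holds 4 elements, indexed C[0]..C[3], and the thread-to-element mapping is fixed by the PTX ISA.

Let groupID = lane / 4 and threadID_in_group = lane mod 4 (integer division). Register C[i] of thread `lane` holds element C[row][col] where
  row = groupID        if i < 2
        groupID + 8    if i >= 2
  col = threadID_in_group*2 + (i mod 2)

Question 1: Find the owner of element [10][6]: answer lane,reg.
11,2

r: 10->gid=2,r8=1  c: 6->tid=3,i&1=0
L=2*4+3=11  i=1*2+0=2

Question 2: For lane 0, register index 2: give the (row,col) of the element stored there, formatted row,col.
L=0->gid=0>>2=0, tid=0&3=0
[2]->row 0+8=8  col 0·2+0=0

8,0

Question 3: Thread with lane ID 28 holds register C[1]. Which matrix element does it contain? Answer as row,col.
7,1

28: gr=7,th=0
[1] (7+0,0*2+1) = (7,1)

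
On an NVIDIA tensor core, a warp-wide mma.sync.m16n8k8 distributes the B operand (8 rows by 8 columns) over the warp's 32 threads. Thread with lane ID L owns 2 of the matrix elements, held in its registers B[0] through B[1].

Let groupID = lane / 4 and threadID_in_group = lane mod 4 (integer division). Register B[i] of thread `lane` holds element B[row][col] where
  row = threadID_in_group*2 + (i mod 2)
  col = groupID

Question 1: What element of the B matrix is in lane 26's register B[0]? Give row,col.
4,6

L=26→G=26>>2=6, T=26&3=2
[0]→row 2·2+0=4  col G=6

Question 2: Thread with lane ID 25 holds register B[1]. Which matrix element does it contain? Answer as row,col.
lane 25->25/4=6, 25 mod 4=1
i=1  r:2·1+1->3  c:6

3,6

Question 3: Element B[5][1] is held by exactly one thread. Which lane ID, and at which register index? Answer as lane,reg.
c=1→G=1  r=5→T=2,p=1
L=1*4+2=6  i=1=1

6,1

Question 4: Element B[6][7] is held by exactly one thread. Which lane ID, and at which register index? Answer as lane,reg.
31,0

c: 7->gid=7  r: 6->tid=3,i&1=0
L=7*4+3=31  i=0=0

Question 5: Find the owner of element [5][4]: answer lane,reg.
c: 4->gid=4  r: 5->tid=2,i&1=1
L=4*4+2=18  i=1=1

18,1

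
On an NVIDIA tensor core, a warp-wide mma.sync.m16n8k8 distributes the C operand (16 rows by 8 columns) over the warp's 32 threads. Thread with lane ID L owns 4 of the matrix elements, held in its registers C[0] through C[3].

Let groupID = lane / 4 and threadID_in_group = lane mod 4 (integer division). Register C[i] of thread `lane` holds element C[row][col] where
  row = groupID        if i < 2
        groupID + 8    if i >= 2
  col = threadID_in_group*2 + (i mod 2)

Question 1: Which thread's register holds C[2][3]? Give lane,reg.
9,1

r=2→G=2,rhi=0  c=3→T=1,p=1
L=2*4+1=9  i=0*2+1=1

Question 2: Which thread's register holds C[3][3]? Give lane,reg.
r=3→G=3,rhi=0  c=3→T=1,p=1
L=3*4+1=13  i=0*2+1=1

13,1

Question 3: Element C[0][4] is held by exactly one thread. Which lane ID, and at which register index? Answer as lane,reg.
r=0→G=0,rhi=0  c=4→T=2,p=0
L=0*4+2=2  i=0*2+0=0

2,0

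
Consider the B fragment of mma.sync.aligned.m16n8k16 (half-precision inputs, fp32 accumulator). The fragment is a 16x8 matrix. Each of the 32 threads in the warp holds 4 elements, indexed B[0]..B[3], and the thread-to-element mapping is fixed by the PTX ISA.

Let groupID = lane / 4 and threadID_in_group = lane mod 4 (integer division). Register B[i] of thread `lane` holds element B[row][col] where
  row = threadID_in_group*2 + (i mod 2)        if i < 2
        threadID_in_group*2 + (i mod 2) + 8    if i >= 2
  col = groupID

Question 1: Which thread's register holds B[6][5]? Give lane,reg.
c: 5->gid=5  r: 6->r8=0,tid=3,i&1=0
L=5*4+3=23  i=0*2+0=0

23,0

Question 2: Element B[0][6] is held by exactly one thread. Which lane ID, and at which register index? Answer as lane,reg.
c: 6->gid=6  r: 0->r8=0,tid=0,i&1=0
L=6*4+0=24  i=0*2+0=0

24,0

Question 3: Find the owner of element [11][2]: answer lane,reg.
c:2=>grp=2  r:11=>rB=1,tig=1,lo=1
L=2*4+1=9  i=1*2+1=3

9,3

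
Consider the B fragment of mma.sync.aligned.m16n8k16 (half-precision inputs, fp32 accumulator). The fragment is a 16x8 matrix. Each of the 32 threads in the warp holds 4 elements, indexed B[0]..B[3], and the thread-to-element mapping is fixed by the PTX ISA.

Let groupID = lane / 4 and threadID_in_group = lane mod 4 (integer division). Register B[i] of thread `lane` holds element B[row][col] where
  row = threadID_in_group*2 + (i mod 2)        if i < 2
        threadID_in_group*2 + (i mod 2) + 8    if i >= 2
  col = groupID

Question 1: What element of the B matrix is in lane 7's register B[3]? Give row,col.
lane 7: grp=1 (7/4), tig=3 (7%4)
i=3: r=3*2+1+8=15, c=grp=1

15,1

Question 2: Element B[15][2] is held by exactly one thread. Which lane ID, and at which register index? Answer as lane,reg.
c=2→G=2  r=15→rhi=1,T=3,p=1
L=2*4+3=11  i=1*2+1=3

11,3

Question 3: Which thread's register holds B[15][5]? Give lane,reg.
c:5=>grp=5  r:15=>rB=1,tig=3,lo=1
L=5*4+3=23  i=1*2+1=3

23,3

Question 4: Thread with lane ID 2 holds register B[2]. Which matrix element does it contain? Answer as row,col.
lane 2: gr=0 (2/4), th=2 (2%4)
i=2: r=2*2+0+8=12, c=gr=0

12,0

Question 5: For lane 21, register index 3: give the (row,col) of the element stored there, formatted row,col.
11,5

L=21->gid=21>>2=5, tid=21&3=1
[3]->row 1·2+1+8=11  col gid=5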